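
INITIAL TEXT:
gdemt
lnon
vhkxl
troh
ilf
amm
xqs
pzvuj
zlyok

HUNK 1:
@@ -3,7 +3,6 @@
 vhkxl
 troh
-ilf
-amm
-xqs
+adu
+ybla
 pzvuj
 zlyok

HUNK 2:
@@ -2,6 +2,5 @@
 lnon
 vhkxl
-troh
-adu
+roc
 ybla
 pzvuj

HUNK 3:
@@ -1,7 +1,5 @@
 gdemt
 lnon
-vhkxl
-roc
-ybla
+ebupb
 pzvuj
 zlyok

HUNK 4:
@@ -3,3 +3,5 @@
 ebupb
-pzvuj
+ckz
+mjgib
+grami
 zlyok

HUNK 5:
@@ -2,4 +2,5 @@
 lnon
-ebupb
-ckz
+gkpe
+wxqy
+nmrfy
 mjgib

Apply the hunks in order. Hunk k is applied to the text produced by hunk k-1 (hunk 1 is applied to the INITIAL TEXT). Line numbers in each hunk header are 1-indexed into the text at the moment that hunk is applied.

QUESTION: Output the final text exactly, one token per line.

Answer: gdemt
lnon
gkpe
wxqy
nmrfy
mjgib
grami
zlyok

Derivation:
Hunk 1: at line 3 remove [ilf,amm,xqs] add [adu,ybla] -> 8 lines: gdemt lnon vhkxl troh adu ybla pzvuj zlyok
Hunk 2: at line 2 remove [troh,adu] add [roc] -> 7 lines: gdemt lnon vhkxl roc ybla pzvuj zlyok
Hunk 3: at line 1 remove [vhkxl,roc,ybla] add [ebupb] -> 5 lines: gdemt lnon ebupb pzvuj zlyok
Hunk 4: at line 3 remove [pzvuj] add [ckz,mjgib,grami] -> 7 lines: gdemt lnon ebupb ckz mjgib grami zlyok
Hunk 5: at line 2 remove [ebupb,ckz] add [gkpe,wxqy,nmrfy] -> 8 lines: gdemt lnon gkpe wxqy nmrfy mjgib grami zlyok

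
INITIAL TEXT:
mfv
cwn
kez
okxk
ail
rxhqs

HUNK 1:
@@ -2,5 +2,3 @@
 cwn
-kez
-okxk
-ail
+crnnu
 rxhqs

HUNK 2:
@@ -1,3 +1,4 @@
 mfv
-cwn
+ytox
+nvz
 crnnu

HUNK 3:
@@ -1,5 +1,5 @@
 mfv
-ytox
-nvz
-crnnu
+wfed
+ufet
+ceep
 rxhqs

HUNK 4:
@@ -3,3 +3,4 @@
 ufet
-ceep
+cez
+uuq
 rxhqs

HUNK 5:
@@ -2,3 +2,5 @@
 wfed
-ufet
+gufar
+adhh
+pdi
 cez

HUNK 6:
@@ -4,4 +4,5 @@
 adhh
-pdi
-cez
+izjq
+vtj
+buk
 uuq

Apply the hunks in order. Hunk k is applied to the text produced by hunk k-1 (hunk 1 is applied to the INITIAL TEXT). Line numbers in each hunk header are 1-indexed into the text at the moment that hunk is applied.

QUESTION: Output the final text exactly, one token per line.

Answer: mfv
wfed
gufar
adhh
izjq
vtj
buk
uuq
rxhqs

Derivation:
Hunk 1: at line 2 remove [kez,okxk,ail] add [crnnu] -> 4 lines: mfv cwn crnnu rxhqs
Hunk 2: at line 1 remove [cwn] add [ytox,nvz] -> 5 lines: mfv ytox nvz crnnu rxhqs
Hunk 3: at line 1 remove [ytox,nvz,crnnu] add [wfed,ufet,ceep] -> 5 lines: mfv wfed ufet ceep rxhqs
Hunk 4: at line 3 remove [ceep] add [cez,uuq] -> 6 lines: mfv wfed ufet cez uuq rxhqs
Hunk 5: at line 2 remove [ufet] add [gufar,adhh,pdi] -> 8 lines: mfv wfed gufar adhh pdi cez uuq rxhqs
Hunk 6: at line 4 remove [pdi,cez] add [izjq,vtj,buk] -> 9 lines: mfv wfed gufar adhh izjq vtj buk uuq rxhqs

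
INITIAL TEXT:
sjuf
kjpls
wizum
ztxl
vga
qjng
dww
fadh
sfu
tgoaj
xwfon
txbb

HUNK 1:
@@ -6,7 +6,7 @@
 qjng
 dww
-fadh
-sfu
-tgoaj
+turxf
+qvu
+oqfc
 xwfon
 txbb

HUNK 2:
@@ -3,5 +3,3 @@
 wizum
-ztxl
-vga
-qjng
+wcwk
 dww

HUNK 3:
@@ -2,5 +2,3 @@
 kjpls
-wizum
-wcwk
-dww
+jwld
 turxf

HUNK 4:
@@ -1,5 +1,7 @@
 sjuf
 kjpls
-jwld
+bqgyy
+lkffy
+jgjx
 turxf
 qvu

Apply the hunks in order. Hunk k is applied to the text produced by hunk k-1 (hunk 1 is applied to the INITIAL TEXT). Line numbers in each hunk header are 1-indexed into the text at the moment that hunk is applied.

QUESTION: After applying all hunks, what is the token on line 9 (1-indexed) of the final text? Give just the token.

Answer: xwfon

Derivation:
Hunk 1: at line 6 remove [fadh,sfu,tgoaj] add [turxf,qvu,oqfc] -> 12 lines: sjuf kjpls wizum ztxl vga qjng dww turxf qvu oqfc xwfon txbb
Hunk 2: at line 3 remove [ztxl,vga,qjng] add [wcwk] -> 10 lines: sjuf kjpls wizum wcwk dww turxf qvu oqfc xwfon txbb
Hunk 3: at line 2 remove [wizum,wcwk,dww] add [jwld] -> 8 lines: sjuf kjpls jwld turxf qvu oqfc xwfon txbb
Hunk 4: at line 1 remove [jwld] add [bqgyy,lkffy,jgjx] -> 10 lines: sjuf kjpls bqgyy lkffy jgjx turxf qvu oqfc xwfon txbb
Final line 9: xwfon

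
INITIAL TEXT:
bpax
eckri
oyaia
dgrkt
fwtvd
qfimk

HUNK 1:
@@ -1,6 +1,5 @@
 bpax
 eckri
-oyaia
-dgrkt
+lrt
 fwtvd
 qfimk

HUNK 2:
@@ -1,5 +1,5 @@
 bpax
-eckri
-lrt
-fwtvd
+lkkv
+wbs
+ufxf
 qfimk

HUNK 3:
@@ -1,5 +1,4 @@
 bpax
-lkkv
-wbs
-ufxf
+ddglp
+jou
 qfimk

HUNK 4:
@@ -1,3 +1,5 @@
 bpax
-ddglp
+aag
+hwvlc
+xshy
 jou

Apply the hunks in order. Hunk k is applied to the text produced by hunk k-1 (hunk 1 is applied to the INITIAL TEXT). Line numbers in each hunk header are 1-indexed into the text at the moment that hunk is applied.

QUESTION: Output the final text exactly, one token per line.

Hunk 1: at line 1 remove [oyaia,dgrkt] add [lrt] -> 5 lines: bpax eckri lrt fwtvd qfimk
Hunk 2: at line 1 remove [eckri,lrt,fwtvd] add [lkkv,wbs,ufxf] -> 5 lines: bpax lkkv wbs ufxf qfimk
Hunk 3: at line 1 remove [lkkv,wbs,ufxf] add [ddglp,jou] -> 4 lines: bpax ddglp jou qfimk
Hunk 4: at line 1 remove [ddglp] add [aag,hwvlc,xshy] -> 6 lines: bpax aag hwvlc xshy jou qfimk

Answer: bpax
aag
hwvlc
xshy
jou
qfimk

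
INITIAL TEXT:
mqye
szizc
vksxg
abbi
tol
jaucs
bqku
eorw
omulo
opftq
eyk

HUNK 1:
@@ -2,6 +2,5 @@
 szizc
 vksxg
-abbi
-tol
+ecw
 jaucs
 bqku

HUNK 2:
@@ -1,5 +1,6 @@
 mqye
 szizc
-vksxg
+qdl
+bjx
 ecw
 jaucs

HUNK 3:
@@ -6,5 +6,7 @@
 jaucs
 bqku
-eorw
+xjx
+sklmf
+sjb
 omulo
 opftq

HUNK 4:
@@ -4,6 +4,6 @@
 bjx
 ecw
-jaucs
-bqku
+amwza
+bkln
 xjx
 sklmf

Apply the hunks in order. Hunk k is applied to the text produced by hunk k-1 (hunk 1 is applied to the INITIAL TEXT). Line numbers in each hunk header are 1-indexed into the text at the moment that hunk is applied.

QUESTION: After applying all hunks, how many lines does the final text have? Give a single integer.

Answer: 13

Derivation:
Hunk 1: at line 2 remove [abbi,tol] add [ecw] -> 10 lines: mqye szizc vksxg ecw jaucs bqku eorw omulo opftq eyk
Hunk 2: at line 1 remove [vksxg] add [qdl,bjx] -> 11 lines: mqye szizc qdl bjx ecw jaucs bqku eorw omulo opftq eyk
Hunk 3: at line 6 remove [eorw] add [xjx,sklmf,sjb] -> 13 lines: mqye szizc qdl bjx ecw jaucs bqku xjx sklmf sjb omulo opftq eyk
Hunk 4: at line 4 remove [jaucs,bqku] add [amwza,bkln] -> 13 lines: mqye szizc qdl bjx ecw amwza bkln xjx sklmf sjb omulo opftq eyk
Final line count: 13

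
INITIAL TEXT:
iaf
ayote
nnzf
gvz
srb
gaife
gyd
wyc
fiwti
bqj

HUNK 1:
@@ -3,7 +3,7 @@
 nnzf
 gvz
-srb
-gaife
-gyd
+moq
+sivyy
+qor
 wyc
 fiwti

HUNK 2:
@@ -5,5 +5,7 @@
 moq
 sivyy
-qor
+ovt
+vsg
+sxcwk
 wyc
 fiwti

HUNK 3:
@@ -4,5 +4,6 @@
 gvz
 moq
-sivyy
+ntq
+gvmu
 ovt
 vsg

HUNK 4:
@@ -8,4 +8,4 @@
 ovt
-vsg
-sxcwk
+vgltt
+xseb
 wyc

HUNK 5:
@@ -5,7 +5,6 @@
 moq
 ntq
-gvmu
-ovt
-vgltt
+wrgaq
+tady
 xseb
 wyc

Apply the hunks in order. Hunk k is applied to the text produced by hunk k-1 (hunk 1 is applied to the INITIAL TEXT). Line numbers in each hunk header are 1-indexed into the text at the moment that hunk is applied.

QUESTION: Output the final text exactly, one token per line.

Answer: iaf
ayote
nnzf
gvz
moq
ntq
wrgaq
tady
xseb
wyc
fiwti
bqj

Derivation:
Hunk 1: at line 3 remove [srb,gaife,gyd] add [moq,sivyy,qor] -> 10 lines: iaf ayote nnzf gvz moq sivyy qor wyc fiwti bqj
Hunk 2: at line 5 remove [qor] add [ovt,vsg,sxcwk] -> 12 lines: iaf ayote nnzf gvz moq sivyy ovt vsg sxcwk wyc fiwti bqj
Hunk 3: at line 4 remove [sivyy] add [ntq,gvmu] -> 13 lines: iaf ayote nnzf gvz moq ntq gvmu ovt vsg sxcwk wyc fiwti bqj
Hunk 4: at line 8 remove [vsg,sxcwk] add [vgltt,xseb] -> 13 lines: iaf ayote nnzf gvz moq ntq gvmu ovt vgltt xseb wyc fiwti bqj
Hunk 5: at line 5 remove [gvmu,ovt,vgltt] add [wrgaq,tady] -> 12 lines: iaf ayote nnzf gvz moq ntq wrgaq tady xseb wyc fiwti bqj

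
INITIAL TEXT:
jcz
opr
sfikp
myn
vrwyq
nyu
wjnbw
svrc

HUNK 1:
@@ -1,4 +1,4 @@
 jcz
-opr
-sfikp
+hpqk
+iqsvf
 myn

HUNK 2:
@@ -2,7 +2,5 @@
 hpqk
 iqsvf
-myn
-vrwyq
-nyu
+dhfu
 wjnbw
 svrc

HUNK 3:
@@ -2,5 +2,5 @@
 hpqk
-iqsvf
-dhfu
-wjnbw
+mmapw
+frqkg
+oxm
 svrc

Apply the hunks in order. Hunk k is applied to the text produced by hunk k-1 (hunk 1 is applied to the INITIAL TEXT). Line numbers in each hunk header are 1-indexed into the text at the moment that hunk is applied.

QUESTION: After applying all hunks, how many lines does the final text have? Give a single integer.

Hunk 1: at line 1 remove [opr,sfikp] add [hpqk,iqsvf] -> 8 lines: jcz hpqk iqsvf myn vrwyq nyu wjnbw svrc
Hunk 2: at line 2 remove [myn,vrwyq,nyu] add [dhfu] -> 6 lines: jcz hpqk iqsvf dhfu wjnbw svrc
Hunk 3: at line 2 remove [iqsvf,dhfu,wjnbw] add [mmapw,frqkg,oxm] -> 6 lines: jcz hpqk mmapw frqkg oxm svrc
Final line count: 6

Answer: 6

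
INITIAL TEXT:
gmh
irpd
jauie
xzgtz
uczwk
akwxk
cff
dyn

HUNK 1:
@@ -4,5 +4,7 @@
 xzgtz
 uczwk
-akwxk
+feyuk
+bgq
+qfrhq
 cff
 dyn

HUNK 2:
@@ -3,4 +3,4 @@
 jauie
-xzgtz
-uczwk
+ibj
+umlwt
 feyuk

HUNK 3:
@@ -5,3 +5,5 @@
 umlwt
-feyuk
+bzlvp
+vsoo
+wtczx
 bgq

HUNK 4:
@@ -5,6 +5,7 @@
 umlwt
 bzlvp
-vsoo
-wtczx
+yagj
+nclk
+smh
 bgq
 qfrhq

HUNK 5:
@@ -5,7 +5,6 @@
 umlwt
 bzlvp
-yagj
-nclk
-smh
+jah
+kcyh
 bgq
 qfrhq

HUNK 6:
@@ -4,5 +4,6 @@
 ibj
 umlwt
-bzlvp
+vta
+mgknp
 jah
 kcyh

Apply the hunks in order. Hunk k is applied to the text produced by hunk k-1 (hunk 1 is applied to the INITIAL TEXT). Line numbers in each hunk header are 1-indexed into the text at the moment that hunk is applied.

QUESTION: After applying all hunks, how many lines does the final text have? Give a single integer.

Answer: 13

Derivation:
Hunk 1: at line 4 remove [akwxk] add [feyuk,bgq,qfrhq] -> 10 lines: gmh irpd jauie xzgtz uczwk feyuk bgq qfrhq cff dyn
Hunk 2: at line 3 remove [xzgtz,uczwk] add [ibj,umlwt] -> 10 lines: gmh irpd jauie ibj umlwt feyuk bgq qfrhq cff dyn
Hunk 3: at line 5 remove [feyuk] add [bzlvp,vsoo,wtczx] -> 12 lines: gmh irpd jauie ibj umlwt bzlvp vsoo wtczx bgq qfrhq cff dyn
Hunk 4: at line 5 remove [vsoo,wtczx] add [yagj,nclk,smh] -> 13 lines: gmh irpd jauie ibj umlwt bzlvp yagj nclk smh bgq qfrhq cff dyn
Hunk 5: at line 5 remove [yagj,nclk,smh] add [jah,kcyh] -> 12 lines: gmh irpd jauie ibj umlwt bzlvp jah kcyh bgq qfrhq cff dyn
Hunk 6: at line 4 remove [bzlvp] add [vta,mgknp] -> 13 lines: gmh irpd jauie ibj umlwt vta mgknp jah kcyh bgq qfrhq cff dyn
Final line count: 13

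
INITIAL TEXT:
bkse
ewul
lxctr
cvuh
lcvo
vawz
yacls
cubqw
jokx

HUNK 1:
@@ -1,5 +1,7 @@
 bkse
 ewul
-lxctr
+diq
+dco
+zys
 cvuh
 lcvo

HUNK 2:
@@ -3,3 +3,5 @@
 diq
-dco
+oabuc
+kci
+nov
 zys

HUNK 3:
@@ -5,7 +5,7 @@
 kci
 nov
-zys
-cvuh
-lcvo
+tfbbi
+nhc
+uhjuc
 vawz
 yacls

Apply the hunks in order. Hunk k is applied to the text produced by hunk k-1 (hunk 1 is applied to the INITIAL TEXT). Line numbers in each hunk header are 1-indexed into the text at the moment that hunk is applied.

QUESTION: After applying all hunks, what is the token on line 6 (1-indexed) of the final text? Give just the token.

Answer: nov

Derivation:
Hunk 1: at line 1 remove [lxctr] add [diq,dco,zys] -> 11 lines: bkse ewul diq dco zys cvuh lcvo vawz yacls cubqw jokx
Hunk 2: at line 3 remove [dco] add [oabuc,kci,nov] -> 13 lines: bkse ewul diq oabuc kci nov zys cvuh lcvo vawz yacls cubqw jokx
Hunk 3: at line 5 remove [zys,cvuh,lcvo] add [tfbbi,nhc,uhjuc] -> 13 lines: bkse ewul diq oabuc kci nov tfbbi nhc uhjuc vawz yacls cubqw jokx
Final line 6: nov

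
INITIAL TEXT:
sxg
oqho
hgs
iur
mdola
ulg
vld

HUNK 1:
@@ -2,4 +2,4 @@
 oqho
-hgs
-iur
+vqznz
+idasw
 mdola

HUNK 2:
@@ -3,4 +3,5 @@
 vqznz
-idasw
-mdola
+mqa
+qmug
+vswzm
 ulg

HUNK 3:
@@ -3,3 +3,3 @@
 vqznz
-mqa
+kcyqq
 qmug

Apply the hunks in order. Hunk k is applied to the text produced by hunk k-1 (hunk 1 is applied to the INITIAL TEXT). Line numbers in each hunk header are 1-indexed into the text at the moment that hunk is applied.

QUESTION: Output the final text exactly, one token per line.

Answer: sxg
oqho
vqznz
kcyqq
qmug
vswzm
ulg
vld

Derivation:
Hunk 1: at line 2 remove [hgs,iur] add [vqznz,idasw] -> 7 lines: sxg oqho vqznz idasw mdola ulg vld
Hunk 2: at line 3 remove [idasw,mdola] add [mqa,qmug,vswzm] -> 8 lines: sxg oqho vqznz mqa qmug vswzm ulg vld
Hunk 3: at line 3 remove [mqa] add [kcyqq] -> 8 lines: sxg oqho vqznz kcyqq qmug vswzm ulg vld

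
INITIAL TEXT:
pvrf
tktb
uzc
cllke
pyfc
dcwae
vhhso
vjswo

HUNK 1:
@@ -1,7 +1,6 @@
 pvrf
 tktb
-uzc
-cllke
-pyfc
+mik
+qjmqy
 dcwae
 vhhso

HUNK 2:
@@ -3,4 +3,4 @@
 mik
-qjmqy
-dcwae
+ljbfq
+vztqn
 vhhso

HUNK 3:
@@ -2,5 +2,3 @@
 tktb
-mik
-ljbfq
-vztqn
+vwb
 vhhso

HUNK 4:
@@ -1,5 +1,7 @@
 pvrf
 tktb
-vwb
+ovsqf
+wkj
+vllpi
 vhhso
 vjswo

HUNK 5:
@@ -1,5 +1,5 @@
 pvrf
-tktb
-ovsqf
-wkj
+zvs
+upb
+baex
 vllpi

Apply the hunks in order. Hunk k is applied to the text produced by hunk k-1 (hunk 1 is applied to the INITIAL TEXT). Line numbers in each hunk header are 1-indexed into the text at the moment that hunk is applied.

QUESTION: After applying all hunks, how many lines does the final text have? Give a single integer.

Hunk 1: at line 1 remove [uzc,cllke,pyfc] add [mik,qjmqy] -> 7 lines: pvrf tktb mik qjmqy dcwae vhhso vjswo
Hunk 2: at line 3 remove [qjmqy,dcwae] add [ljbfq,vztqn] -> 7 lines: pvrf tktb mik ljbfq vztqn vhhso vjswo
Hunk 3: at line 2 remove [mik,ljbfq,vztqn] add [vwb] -> 5 lines: pvrf tktb vwb vhhso vjswo
Hunk 4: at line 1 remove [vwb] add [ovsqf,wkj,vllpi] -> 7 lines: pvrf tktb ovsqf wkj vllpi vhhso vjswo
Hunk 5: at line 1 remove [tktb,ovsqf,wkj] add [zvs,upb,baex] -> 7 lines: pvrf zvs upb baex vllpi vhhso vjswo
Final line count: 7

Answer: 7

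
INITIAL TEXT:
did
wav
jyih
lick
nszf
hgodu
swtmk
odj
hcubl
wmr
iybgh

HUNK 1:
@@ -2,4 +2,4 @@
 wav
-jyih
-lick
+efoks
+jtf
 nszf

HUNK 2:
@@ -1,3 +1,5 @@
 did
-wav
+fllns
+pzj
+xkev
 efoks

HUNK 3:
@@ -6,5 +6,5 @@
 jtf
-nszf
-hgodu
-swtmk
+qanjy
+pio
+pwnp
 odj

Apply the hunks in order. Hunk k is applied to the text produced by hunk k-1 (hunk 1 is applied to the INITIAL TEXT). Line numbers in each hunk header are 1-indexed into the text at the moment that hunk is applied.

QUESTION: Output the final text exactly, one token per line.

Answer: did
fllns
pzj
xkev
efoks
jtf
qanjy
pio
pwnp
odj
hcubl
wmr
iybgh

Derivation:
Hunk 1: at line 2 remove [jyih,lick] add [efoks,jtf] -> 11 lines: did wav efoks jtf nszf hgodu swtmk odj hcubl wmr iybgh
Hunk 2: at line 1 remove [wav] add [fllns,pzj,xkev] -> 13 lines: did fllns pzj xkev efoks jtf nszf hgodu swtmk odj hcubl wmr iybgh
Hunk 3: at line 6 remove [nszf,hgodu,swtmk] add [qanjy,pio,pwnp] -> 13 lines: did fllns pzj xkev efoks jtf qanjy pio pwnp odj hcubl wmr iybgh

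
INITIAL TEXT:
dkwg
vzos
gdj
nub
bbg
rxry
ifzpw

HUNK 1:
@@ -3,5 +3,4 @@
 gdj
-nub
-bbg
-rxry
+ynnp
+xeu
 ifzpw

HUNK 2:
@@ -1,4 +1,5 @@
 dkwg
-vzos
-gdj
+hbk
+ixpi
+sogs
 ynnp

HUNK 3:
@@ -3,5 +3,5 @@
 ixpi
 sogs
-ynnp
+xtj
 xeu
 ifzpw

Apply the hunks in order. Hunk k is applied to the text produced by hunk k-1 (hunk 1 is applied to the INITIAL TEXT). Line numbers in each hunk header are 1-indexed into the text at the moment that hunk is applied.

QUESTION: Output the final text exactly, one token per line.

Answer: dkwg
hbk
ixpi
sogs
xtj
xeu
ifzpw

Derivation:
Hunk 1: at line 3 remove [nub,bbg,rxry] add [ynnp,xeu] -> 6 lines: dkwg vzos gdj ynnp xeu ifzpw
Hunk 2: at line 1 remove [vzos,gdj] add [hbk,ixpi,sogs] -> 7 lines: dkwg hbk ixpi sogs ynnp xeu ifzpw
Hunk 3: at line 3 remove [ynnp] add [xtj] -> 7 lines: dkwg hbk ixpi sogs xtj xeu ifzpw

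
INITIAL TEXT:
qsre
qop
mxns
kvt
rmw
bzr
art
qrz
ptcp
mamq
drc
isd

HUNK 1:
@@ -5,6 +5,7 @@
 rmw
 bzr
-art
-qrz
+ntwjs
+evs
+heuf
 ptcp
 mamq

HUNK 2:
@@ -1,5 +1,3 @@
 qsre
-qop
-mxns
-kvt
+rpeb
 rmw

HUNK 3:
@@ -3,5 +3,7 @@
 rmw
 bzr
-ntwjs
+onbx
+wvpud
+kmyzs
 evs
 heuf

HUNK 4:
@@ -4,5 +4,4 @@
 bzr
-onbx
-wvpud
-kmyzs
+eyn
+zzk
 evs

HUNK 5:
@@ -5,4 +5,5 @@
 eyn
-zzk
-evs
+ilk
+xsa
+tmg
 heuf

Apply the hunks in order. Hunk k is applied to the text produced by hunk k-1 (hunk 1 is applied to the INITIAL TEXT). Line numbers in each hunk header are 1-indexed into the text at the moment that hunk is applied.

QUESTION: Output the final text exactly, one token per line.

Hunk 1: at line 5 remove [art,qrz] add [ntwjs,evs,heuf] -> 13 lines: qsre qop mxns kvt rmw bzr ntwjs evs heuf ptcp mamq drc isd
Hunk 2: at line 1 remove [qop,mxns,kvt] add [rpeb] -> 11 lines: qsre rpeb rmw bzr ntwjs evs heuf ptcp mamq drc isd
Hunk 3: at line 3 remove [ntwjs] add [onbx,wvpud,kmyzs] -> 13 lines: qsre rpeb rmw bzr onbx wvpud kmyzs evs heuf ptcp mamq drc isd
Hunk 4: at line 4 remove [onbx,wvpud,kmyzs] add [eyn,zzk] -> 12 lines: qsre rpeb rmw bzr eyn zzk evs heuf ptcp mamq drc isd
Hunk 5: at line 5 remove [zzk,evs] add [ilk,xsa,tmg] -> 13 lines: qsre rpeb rmw bzr eyn ilk xsa tmg heuf ptcp mamq drc isd

Answer: qsre
rpeb
rmw
bzr
eyn
ilk
xsa
tmg
heuf
ptcp
mamq
drc
isd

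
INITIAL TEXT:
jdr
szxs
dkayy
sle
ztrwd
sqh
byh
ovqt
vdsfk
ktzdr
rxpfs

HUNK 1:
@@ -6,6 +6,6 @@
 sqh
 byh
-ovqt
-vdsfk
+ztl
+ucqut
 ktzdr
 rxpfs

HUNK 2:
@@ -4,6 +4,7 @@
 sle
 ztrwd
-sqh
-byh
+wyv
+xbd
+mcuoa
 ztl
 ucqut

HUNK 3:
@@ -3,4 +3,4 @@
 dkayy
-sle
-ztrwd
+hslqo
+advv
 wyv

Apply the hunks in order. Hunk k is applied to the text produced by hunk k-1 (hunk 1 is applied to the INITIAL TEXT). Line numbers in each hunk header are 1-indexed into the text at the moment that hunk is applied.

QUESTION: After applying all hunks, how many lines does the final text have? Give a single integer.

Hunk 1: at line 6 remove [ovqt,vdsfk] add [ztl,ucqut] -> 11 lines: jdr szxs dkayy sle ztrwd sqh byh ztl ucqut ktzdr rxpfs
Hunk 2: at line 4 remove [sqh,byh] add [wyv,xbd,mcuoa] -> 12 lines: jdr szxs dkayy sle ztrwd wyv xbd mcuoa ztl ucqut ktzdr rxpfs
Hunk 3: at line 3 remove [sle,ztrwd] add [hslqo,advv] -> 12 lines: jdr szxs dkayy hslqo advv wyv xbd mcuoa ztl ucqut ktzdr rxpfs
Final line count: 12

Answer: 12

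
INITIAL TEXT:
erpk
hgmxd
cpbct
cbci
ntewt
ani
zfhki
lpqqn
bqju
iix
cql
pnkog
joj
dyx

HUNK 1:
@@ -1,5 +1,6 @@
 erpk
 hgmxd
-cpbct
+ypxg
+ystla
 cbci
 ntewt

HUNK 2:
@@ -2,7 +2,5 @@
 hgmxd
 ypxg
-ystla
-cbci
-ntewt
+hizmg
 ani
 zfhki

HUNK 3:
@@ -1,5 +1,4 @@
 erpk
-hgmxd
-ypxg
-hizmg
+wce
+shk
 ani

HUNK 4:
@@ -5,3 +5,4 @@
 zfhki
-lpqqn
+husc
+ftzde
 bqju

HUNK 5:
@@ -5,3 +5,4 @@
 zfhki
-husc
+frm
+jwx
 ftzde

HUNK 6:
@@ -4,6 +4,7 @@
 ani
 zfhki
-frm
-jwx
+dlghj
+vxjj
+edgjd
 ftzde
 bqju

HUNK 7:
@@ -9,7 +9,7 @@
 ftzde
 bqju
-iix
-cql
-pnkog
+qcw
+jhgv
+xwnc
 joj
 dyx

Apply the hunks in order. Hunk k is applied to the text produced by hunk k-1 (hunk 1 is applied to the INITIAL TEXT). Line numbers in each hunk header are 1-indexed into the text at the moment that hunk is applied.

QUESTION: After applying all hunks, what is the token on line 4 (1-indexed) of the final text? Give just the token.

Answer: ani

Derivation:
Hunk 1: at line 1 remove [cpbct] add [ypxg,ystla] -> 15 lines: erpk hgmxd ypxg ystla cbci ntewt ani zfhki lpqqn bqju iix cql pnkog joj dyx
Hunk 2: at line 2 remove [ystla,cbci,ntewt] add [hizmg] -> 13 lines: erpk hgmxd ypxg hizmg ani zfhki lpqqn bqju iix cql pnkog joj dyx
Hunk 3: at line 1 remove [hgmxd,ypxg,hizmg] add [wce,shk] -> 12 lines: erpk wce shk ani zfhki lpqqn bqju iix cql pnkog joj dyx
Hunk 4: at line 5 remove [lpqqn] add [husc,ftzde] -> 13 lines: erpk wce shk ani zfhki husc ftzde bqju iix cql pnkog joj dyx
Hunk 5: at line 5 remove [husc] add [frm,jwx] -> 14 lines: erpk wce shk ani zfhki frm jwx ftzde bqju iix cql pnkog joj dyx
Hunk 6: at line 4 remove [frm,jwx] add [dlghj,vxjj,edgjd] -> 15 lines: erpk wce shk ani zfhki dlghj vxjj edgjd ftzde bqju iix cql pnkog joj dyx
Hunk 7: at line 9 remove [iix,cql,pnkog] add [qcw,jhgv,xwnc] -> 15 lines: erpk wce shk ani zfhki dlghj vxjj edgjd ftzde bqju qcw jhgv xwnc joj dyx
Final line 4: ani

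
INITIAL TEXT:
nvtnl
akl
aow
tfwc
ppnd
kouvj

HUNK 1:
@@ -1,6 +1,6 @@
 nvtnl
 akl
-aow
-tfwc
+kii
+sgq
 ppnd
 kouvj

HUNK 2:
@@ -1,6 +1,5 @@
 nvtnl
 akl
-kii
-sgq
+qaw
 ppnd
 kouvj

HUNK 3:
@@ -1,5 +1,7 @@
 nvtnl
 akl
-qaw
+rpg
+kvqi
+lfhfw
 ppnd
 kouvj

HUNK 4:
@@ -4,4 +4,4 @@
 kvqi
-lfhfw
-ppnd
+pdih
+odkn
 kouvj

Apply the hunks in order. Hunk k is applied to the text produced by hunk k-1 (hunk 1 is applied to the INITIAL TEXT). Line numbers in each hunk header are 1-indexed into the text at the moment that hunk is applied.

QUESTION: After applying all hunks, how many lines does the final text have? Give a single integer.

Answer: 7

Derivation:
Hunk 1: at line 1 remove [aow,tfwc] add [kii,sgq] -> 6 lines: nvtnl akl kii sgq ppnd kouvj
Hunk 2: at line 1 remove [kii,sgq] add [qaw] -> 5 lines: nvtnl akl qaw ppnd kouvj
Hunk 3: at line 1 remove [qaw] add [rpg,kvqi,lfhfw] -> 7 lines: nvtnl akl rpg kvqi lfhfw ppnd kouvj
Hunk 4: at line 4 remove [lfhfw,ppnd] add [pdih,odkn] -> 7 lines: nvtnl akl rpg kvqi pdih odkn kouvj
Final line count: 7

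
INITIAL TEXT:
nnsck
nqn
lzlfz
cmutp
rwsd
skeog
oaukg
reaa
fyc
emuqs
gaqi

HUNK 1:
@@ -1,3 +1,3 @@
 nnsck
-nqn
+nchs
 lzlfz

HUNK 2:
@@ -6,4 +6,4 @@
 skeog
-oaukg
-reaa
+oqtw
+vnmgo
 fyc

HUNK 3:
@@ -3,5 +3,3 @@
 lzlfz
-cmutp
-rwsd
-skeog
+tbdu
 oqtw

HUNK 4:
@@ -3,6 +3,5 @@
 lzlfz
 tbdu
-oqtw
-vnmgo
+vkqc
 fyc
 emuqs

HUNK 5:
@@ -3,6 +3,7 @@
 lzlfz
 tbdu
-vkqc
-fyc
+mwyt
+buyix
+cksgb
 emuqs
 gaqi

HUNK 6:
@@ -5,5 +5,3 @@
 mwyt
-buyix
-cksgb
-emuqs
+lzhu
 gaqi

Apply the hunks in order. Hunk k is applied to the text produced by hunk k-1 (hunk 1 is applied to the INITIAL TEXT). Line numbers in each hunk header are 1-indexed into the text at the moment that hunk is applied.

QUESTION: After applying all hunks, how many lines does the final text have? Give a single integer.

Hunk 1: at line 1 remove [nqn] add [nchs] -> 11 lines: nnsck nchs lzlfz cmutp rwsd skeog oaukg reaa fyc emuqs gaqi
Hunk 2: at line 6 remove [oaukg,reaa] add [oqtw,vnmgo] -> 11 lines: nnsck nchs lzlfz cmutp rwsd skeog oqtw vnmgo fyc emuqs gaqi
Hunk 3: at line 3 remove [cmutp,rwsd,skeog] add [tbdu] -> 9 lines: nnsck nchs lzlfz tbdu oqtw vnmgo fyc emuqs gaqi
Hunk 4: at line 3 remove [oqtw,vnmgo] add [vkqc] -> 8 lines: nnsck nchs lzlfz tbdu vkqc fyc emuqs gaqi
Hunk 5: at line 3 remove [vkqc,fyc] add [mwyt,buyix,cksgb] -> 9 lines: nnsck nchs lzlfz tbdu mwyt buyix cksgb emuqs gaqi
Hunk 6: at line 5 remove [buyix,cksgb,emuqs] add [lzhu] -> 7 lines: nnsck nchs lzlfz tbdu mwyt lzhu gaqi
Final line count: 7

Answer: 7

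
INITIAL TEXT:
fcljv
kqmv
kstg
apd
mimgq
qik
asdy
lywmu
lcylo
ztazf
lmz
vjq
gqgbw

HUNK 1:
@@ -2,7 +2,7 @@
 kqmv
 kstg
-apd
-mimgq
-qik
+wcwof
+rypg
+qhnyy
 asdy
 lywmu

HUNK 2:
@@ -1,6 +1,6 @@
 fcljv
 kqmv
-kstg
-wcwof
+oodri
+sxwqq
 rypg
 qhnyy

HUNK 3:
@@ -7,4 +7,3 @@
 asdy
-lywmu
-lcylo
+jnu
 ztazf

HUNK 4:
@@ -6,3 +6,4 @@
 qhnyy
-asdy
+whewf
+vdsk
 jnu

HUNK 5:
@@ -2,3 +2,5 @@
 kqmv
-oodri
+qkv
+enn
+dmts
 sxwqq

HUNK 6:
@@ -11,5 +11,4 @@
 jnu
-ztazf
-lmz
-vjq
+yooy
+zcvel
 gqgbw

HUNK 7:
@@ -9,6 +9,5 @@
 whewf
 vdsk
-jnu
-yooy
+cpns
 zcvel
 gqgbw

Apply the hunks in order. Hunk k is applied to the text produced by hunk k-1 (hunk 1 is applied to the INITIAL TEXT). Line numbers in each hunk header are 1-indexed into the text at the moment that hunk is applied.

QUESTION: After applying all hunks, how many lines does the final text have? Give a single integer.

Hunk 1: at line 2 remove [apd,mimgq,qik] add [wcwof,rypg,qhnyy] -> 13 lines: fcljv kqmv kstg wcwof rypg qhnyy asdy lywmu lcylo ztazf lmz vjq gqgbw
Hunk 2: at line 1 remove [kstg,wcwof] add [oodri,sxwqq] -> 13 lines: fcljv kqmv oodri sxwqq rypg qhnyy asdy lywmu lcylo ztazf lmz vjq gqgbw
Hunk 3: at line 7 remove [lywmu,lcylo] add [jnu] -> 12 lines: fcljv kqmv oodri sxwqq rypg qhnyy asdy jnu ztazf lmz vjq gqgbw
Hunk 4: at line 6 remove [asdy] add [whewf,vdsk] -> 13 lines: fcljv kqmv oodri sxwqq rypg qhnyy whewf vdsk jnu ztazf lmz vjq gqgbw
Hunk 5: at line 2 remove [oodri] add [qkv,enn,dmts] -> 15 lines: fcljv kqmv qkv enn dmts sxwqq rypg qhnyy whewf vdsk jnu ztazf lmz vjq gqgbw
Hunk 6: at line 11 remove [ztazf,lmz,vjq] add [yooy,zcvel] -> 14 lines: fcljv kqmv qkv enn dmts sxwqq rypg qhnyy whewf vdsk jnu yooy zcvel gqgbw
Hunk 7: at line 9 remove [jnu,yooy] add [cpns] -> 13 lines: fcljv kqmv qkv enn dmts sxwqq rypg qhnyy whewf vdsk cpns zcvel gqgbw
Final line count: 13

Answer: 13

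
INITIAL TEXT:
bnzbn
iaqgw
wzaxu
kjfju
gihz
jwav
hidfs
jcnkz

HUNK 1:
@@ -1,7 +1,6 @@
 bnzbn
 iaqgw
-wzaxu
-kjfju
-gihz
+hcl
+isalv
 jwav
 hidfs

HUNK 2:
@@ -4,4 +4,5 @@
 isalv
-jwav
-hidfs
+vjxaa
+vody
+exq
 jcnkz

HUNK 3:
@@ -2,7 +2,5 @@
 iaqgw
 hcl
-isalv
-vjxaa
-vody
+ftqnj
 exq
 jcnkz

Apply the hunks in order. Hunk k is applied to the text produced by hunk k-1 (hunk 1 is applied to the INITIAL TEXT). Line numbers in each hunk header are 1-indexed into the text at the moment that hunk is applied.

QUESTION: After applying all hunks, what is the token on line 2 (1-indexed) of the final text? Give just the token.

Hunk 1: at line 1 remove [wzaxu,kjfju,gihz] add [hcl,isalv] -> 7 lines: bnzbn iaqgw hcl isalv jwav hidfs jcnkz
Hunk 2: at line 4 remove [jwav,hidfs] add [vjxaa,vody,exq] -> 8 lines: bnzbn iaqgw hcl isalv vjxaa vody exq jcnkz
Hunk 3: at line 2 remove [isalv,vjxaa,vody] add [ftqnj] -> 6 lines: bnzbn iaqgw hcl ftqnj exq jcnkz
Final line 2: iaqgw

Answer: iaqgw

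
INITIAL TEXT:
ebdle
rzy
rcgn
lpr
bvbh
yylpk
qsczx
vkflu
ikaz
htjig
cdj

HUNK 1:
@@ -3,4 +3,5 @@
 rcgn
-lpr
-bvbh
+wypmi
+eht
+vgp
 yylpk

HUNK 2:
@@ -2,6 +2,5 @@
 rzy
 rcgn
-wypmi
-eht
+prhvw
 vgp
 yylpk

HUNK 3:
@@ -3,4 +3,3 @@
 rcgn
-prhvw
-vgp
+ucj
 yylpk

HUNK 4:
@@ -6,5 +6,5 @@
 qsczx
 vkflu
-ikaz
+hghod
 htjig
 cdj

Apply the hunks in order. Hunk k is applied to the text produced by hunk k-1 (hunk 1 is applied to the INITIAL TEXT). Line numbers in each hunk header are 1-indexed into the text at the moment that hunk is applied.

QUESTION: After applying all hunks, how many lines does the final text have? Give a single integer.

Answer: 10

Derivation:
Hunk 1: at line 3 remove [lpr,bvbh] add [wypmi,eht,vgp] -> 12 lines: ebdle rzy rcgn wypmi eht vgp yylpk qsczx vkflu ikaz htjig cdj
Hunk 2: at line 2 remove [wypmi,eht] add [prhvw] -> 11 lines: ebdle rzy rcgn prhvw vgp yylpk qsczx vkflu ikaz htjig cdj
Hunk 3: at line 3 remove [prhvw,vgp] add [ucj] -> 10 lines: ebdle rzy rcgn ucj yylpk qsczx vkflu ikaz htjig cdj
Hunk 4: at line 6 remove [ikaz] add [hghod] -> 10 lines: ebdle rzy rcgn ucj yylpk qsczx vkflu hghod htjig cdj
Final line count: 10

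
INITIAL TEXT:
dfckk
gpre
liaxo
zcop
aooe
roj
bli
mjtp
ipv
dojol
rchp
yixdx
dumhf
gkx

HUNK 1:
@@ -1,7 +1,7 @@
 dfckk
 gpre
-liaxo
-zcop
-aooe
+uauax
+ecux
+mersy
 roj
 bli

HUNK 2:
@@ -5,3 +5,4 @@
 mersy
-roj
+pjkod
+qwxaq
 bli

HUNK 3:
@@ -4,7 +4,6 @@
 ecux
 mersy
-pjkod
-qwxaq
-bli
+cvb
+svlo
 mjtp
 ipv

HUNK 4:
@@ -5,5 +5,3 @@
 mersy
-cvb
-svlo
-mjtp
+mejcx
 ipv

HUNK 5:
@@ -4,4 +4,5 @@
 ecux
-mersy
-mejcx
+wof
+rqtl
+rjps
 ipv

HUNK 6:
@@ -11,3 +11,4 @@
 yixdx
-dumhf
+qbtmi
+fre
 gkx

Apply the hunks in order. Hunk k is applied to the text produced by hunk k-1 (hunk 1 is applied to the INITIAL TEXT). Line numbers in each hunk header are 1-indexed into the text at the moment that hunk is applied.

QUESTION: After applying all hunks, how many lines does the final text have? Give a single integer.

Hunk 1: at line 1 remove [liaxo,zcop,aooe] add [uauax,ecux,mersy] -> 14 lines: dfckk gpre uauax ecux mersy roj bli mjtp ipv dojol rchp yixdx dumhf gkx
Hunk 2: at line 5 remove [roj] add [pjkod,qwxaq] -> 15 lines: dfckk gpre uauax ecux mersy pjkod qwxaq bli mjtp ipv dojol rchp yixdx dumhf gkx
Hunk 3: at line 4 remove [pjkod,qwxaq,bli] add [cvb,svlo] -> 14 lines: dfckk gpre uauax ecux mersy cvb svlo mjtp ipv dojol rchp yixdx dumhf gkx
Hunk 4: at line 5 remove [cvb,svlo,mjtp] add [mejcx] -> 12 lines: dfckk gpre uauax ecux mersy mejcx ipv dojol rchp yixdx dumhf gkx
Hunk 5: at line 4 remove [mersy,mejcx] add [wof,rqtl,rjps] -> 13 lines: dfckk gpre uauax ecux wof rqtl rjps ipv dojol rchp yixdx dumhf gkx
Hunk 6: at line 11 remove [dumhf] add [qbtmi,fre] -> 14 lines: dfckk gpre uauax ecux wof rqtl rjps ipv dojol rchp yixdx qbtmi fre gkx
Final line count: 14

Answer: 14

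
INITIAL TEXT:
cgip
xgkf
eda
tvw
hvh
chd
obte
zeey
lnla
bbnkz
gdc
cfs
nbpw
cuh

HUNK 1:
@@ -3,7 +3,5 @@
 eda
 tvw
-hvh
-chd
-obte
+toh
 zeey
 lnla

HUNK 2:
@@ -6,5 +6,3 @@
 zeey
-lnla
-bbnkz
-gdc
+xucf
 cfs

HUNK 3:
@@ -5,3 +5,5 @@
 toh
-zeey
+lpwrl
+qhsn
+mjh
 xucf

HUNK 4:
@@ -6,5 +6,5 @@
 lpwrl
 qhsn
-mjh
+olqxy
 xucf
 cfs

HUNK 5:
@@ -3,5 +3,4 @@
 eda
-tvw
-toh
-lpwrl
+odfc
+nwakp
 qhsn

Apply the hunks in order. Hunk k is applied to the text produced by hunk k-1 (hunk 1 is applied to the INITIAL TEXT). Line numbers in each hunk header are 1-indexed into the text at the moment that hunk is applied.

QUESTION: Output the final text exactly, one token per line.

Hunk 1: at line 3 remove [hvh,chd,obte] add [toh] -> 12 lines: cgip xgkf eda tvw toh zeey lnla bbnkz gdc cfs nbpw cuh
Hunk 2: at line 6 remove [lnla,bbnkz,gdc] add [xucf] -> 10 lines: cgip xgkf eda tvw toh zeey xucf cfs nbpw cuh
Hunk 3: at line 5 remove [zeey] add [lpwrl,qhsn,mjh] -> 12 lines: cgip xgkf eda tvw toh lpwrl qhsn mjh xucf cfs nbpw cuh
Hunk 4: at line 6 remove [mjh] add [olqxy] -> 12 lines: cgip xgkf eda tvw toh lpwrl qhsn olqxy xucf cfs nbpw cuh
Hunk 5: at line 3 remove [tvw,toh,lpwrl] add [odfc,nwakp] -> 11 lines: cgip xgkf eda odfc nwakp qhsn olqxy xucf cfs nbpw cuh

Answer: cgip
xgkf
eda
odfc
nwakp
qhsn
olqxy
xucf
cfs
nbpw
cuh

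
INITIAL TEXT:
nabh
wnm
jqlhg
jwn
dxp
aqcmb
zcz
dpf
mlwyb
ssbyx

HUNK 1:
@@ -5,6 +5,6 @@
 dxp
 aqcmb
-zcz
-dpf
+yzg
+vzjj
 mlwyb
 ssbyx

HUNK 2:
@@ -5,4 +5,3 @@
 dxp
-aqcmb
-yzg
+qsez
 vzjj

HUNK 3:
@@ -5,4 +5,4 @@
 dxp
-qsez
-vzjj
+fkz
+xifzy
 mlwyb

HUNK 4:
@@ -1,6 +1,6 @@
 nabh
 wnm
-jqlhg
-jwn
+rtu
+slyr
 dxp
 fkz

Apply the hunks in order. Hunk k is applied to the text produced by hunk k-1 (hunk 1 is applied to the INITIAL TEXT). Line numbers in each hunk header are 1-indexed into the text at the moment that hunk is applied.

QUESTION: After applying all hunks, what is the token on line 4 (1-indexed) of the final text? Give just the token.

Hunk 1: at line 5 remove [zcz,dpf] add [yzg,vzjj] -> 10 lines: nabh wnm jqlhg jwn dxp aqcmb yzg vzjj mlwyb ssbyx
Hunk 2: at line 5 remove [aqcmb,yzg] add [qsez] -> 9 lines: nabh wnm jqlhg jwn dxp qsez vzjj mlwyb ssbyx
Hunk 3: at line 5 remove [qsez,vzjj] add [fkz,xifzy] -> 9 lines: nabh wnm jqlhg jwn dxp fkz xifzy mlwyb ssbyx
Hunk 4: at line 1 remove [jqlhg,jwn] add [rtu,slyr] -> 9 lines: nabh wnm rtu slyr dxp fkz xifzy mlwyb ssbyx
Final line 4: slyr

Answer: slyr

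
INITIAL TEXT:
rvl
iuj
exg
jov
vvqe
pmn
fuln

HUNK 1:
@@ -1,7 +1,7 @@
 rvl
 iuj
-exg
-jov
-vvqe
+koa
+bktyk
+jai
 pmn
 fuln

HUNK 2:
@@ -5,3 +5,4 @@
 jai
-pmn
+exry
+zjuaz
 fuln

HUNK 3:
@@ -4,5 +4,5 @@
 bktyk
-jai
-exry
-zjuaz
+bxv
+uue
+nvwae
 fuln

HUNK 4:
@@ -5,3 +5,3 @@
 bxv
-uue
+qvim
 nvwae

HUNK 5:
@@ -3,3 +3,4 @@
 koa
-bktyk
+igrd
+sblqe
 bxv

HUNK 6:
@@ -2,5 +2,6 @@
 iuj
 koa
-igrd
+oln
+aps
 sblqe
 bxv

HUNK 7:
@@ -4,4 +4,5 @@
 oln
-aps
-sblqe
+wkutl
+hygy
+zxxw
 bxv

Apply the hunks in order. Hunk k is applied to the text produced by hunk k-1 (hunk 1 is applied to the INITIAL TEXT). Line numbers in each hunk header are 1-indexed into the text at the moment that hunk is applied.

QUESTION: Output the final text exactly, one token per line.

Answer: rvl
iuj
koa
oln
wkutl
hygy
zxxw
bxv
qvim
nvwae
fuln

Derivation:
Hunk 1: at line 1 remove [exg,jov,vvqe] add [koa,bktyk,jai] -> 7 lines: rvl iuj koa bktyk jai pmn fuln
Hunk 2: at line 5 remove [pmn] add [exry,zjuaz] -> 8 lines: rvl iuj koa bktyk jai exry zjuaz fuln
Hunk 3: at line 4 remove [jai,exry,zjuaz] add [bxv,uue,nvwae] -> 8 lines: rvl iuj koa bktyk bxv uue nvwae fuln
Hunk 4: at line 5 remove [uue] add [qvim] -> 8 lines: rvl iuj koa bktyk bxv qvim nvwae fuln
Hunk 5: at line 3 remove [bktyk] add [igrd,sblqe] -> 9 lines: rvl iuj koa igrd sblqe bxv qvim nvwae fuln
Hunk 6: at line 2 remove [igrd] add [oln,aps] -> 10 lines: rvl iuj koa oln aps sblqe bxv qvim nvwae fuln
Hunk 7: at line 4 remove [aps,sblqe] add [wkutl,hygy,zxxw] -> 11 lines: rvl iuj koa oln wkutl hygy zxxw bxv qvim nvwae fuln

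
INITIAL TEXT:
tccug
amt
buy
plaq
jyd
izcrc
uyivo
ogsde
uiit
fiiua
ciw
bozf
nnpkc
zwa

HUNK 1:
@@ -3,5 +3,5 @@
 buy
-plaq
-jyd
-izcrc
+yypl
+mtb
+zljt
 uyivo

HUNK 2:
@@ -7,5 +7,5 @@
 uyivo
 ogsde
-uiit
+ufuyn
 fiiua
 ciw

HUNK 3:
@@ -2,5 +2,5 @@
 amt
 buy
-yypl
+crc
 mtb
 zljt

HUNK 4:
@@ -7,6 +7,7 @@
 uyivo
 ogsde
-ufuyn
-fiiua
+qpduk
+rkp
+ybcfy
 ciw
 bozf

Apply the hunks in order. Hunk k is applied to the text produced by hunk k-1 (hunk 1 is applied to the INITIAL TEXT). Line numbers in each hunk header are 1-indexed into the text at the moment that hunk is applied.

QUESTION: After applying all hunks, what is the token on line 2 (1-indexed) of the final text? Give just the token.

Answer: amt

Derivation:
Hunk 1: at line 3 remove [plaq,jyd,izcrc] add [yypl,mtb,zljt] -> 14 lines: tccug amt buy yypl mtb zljt uyivo ogsde uiit fiiua ciw bozf nnpkc zwa
Hunk 2: at line 7 remove [uiit] add [ufuyn] -> 14 lines: tccug amt buy yypl mtb zljt uyivo ogsde ufuyn fiiua ciw bozf nnpkc zwa
Hunk 3: at line 2 remove [yypl] add [crc] -> 14 lines: tccug amt buy crc mtb zljt uyivo ogsde ufuyn fiiua ciw bozf nnpkc zwa
Hunk 4: at line 7 remove [ufuyn,fiiua] add [qpduk,rkp,ybcfy] -> 15 lines: tccug amt buy crc mtb zljt uyivo ogsde qpduk rkp ybcfy ciw bozf nnpkc zwa
Final line 2: amt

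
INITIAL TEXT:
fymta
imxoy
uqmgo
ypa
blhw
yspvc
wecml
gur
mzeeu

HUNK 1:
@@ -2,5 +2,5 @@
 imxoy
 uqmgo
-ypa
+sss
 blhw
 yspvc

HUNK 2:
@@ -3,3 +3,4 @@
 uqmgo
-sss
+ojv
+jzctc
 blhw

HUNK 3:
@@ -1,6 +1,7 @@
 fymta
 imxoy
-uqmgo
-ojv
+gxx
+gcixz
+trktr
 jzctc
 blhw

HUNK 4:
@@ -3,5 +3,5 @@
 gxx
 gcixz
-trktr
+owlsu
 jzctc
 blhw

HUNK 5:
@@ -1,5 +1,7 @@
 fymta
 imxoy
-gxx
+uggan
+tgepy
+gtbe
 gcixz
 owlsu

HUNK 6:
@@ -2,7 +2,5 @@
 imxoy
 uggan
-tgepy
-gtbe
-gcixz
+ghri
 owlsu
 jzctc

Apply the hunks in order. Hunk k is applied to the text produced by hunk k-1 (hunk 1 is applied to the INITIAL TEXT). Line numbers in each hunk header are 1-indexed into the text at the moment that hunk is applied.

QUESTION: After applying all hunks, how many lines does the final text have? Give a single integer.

Hunk 1: at line 2 remove [ypa] add [sss] -> 9 lines: fymta imxoy uqmgo sss blhw yspvc wecml gur mzeeu
Hunk 2: at line 3 remove [sss] add [ojv,jzctc] -> 10 lines: fymta imxoy uqmgo ojv jzctc blhw yspvc wecml gur mzeeu
Hunk 3: at line 1 remove [uqmgo,ojv] add [gxx,gcixz,trktr] -> 11 lines: fymta imxoy gxx gcixz trktr jzctc blhw yspvc wecml gur mzeeu
Hunk 4: at line 3 remove [trktr] add [owlsu] -> 11 lines: fymta imxoy gxx gcixz owlsu jzctc blhw yspvc wecml gur mzeeu
Hunk 5: at line 1 remove [gxx] add [uggan,tgepy,gtbe] -> 13 lines: fymta imxoy uggan tgepy gtbe gcixz owlsu jzctc blhw yspvc wecml gur mzeeu
Hunk 6: at line 2 remove [tgepy,gtbe,gcixz] add [ghri] -> 11 lines: fymta imxoy uggan ghri owlsu jzctc blhw yspvc wecml gur mzeeu
Final line count: 11

Answer: 11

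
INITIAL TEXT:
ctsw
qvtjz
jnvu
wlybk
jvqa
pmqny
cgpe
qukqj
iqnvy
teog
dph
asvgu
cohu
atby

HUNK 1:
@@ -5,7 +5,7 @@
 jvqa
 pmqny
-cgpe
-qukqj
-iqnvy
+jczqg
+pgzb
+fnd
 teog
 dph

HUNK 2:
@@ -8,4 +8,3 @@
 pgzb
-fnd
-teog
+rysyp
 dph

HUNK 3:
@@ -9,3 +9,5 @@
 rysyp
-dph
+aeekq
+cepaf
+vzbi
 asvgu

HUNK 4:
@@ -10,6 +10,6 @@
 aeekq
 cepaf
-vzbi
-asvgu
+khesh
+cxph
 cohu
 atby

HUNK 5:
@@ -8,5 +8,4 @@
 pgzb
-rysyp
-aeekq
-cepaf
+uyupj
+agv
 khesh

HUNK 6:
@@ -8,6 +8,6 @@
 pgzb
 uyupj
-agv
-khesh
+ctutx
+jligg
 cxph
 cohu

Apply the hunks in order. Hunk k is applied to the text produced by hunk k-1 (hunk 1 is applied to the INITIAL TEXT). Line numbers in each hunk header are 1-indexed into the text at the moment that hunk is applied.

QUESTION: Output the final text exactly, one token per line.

Answer: ctsw
qvtjz
jnvu
wlybk
jvqa
pmqny
jczqg
pgzb
uyupj
ctutx
jligg
cxph
cohu
atby

Derivation:
Hunk 1: at line 5 remove [cgpe,qukqj,iqnvy] add [jczqg,pgzb,fnd] -> 14 lines: ctsw qvtjz jnvu wlybk jvqa pmqny jczqg pgzb fnd teog dph asvgu cohu atby
Hunk 2: at line 8 remove [fnd,teog] add [rysyp] -> 13 lines: ctsw qvtjz jnvu wlybk jvqa pmqny jczqg pgzb rysyp dph asvgu cohu atby
Hunk 3: at line 9 remove [dph] add [aeekq,cepaf,vzbi] -> 15 lines: ctsw qvtjz jnvu wlybk jvqa pmqny jczqg pgzb rysyp aeekq cepaf vzbi asvgu cohu atby
Hunk 4: at line 10 remove [vzbi,asvgu] add [khesh,cxph] -> 15 lines: ctsw qvtjz jnvu wlybk jvqa pmqny jczqg pgzb rysyp aeekq cepaf khesh cxph cohu atby
Hunk 5: at line 8 remove [rysyp,aeekq,cepaf] add [uyupj,agv] -> 14 lines: ctsw qvtjz jnvu wlybk jvqa pmqny jczqg pgzb uyupj agv khesh cxph cohu atby
Hunk 6: at line 8 remove [agv,khesh] add [ctutx,jligg] -> 14 lines: ctsw qvtjz jnvu wlybk jvqa pmqny jczqg pgzb uyupj ctutx jligg cxph cohu atby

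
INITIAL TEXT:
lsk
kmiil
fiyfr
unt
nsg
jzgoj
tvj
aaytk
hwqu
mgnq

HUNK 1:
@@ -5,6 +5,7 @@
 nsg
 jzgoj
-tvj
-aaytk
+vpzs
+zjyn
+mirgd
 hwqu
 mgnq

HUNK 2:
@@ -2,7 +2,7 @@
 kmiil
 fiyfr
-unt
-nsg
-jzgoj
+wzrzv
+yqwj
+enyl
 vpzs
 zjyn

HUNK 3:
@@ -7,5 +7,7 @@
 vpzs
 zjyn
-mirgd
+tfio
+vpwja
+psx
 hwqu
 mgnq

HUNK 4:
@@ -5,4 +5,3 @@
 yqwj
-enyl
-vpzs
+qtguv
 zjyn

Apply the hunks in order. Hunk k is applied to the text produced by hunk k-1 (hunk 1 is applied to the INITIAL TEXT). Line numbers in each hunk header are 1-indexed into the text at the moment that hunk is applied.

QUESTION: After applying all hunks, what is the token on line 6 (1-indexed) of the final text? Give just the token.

Hunk 1: at line 5 remove [tvj,aaytk] add [vpzs,zjyn,mirgd] -> 11 lines: lsk kmiil fiyfr unt nsg jzgoj vpzs zjyn mirgd hwqu mgnq
Hunk 2: at line 2 remove [unt,nsg,jzgoj] add [wzrzv,yqwj,enyl] -> 11 lines: lsk kmiil fiyfr wzrzv yqwj enyl vpzs zjyn mirgd hwqu mgnq
Hunk 3: at line 7 remove [mirgd] add [tfio,vpwja,psx] -> 13 lines: lsk kmiil fiyfr wzrzv yqwj enyl vpzs zjyn tfio vpwja psx hwqu mgnq
Hunk 4: at line 5 remove [enyl,vpzs] add [qtguv] -> 12 lines: lsk kmiil fiyfr wzrzv yqwj qtguv zjyn tfio vpwja psx hwqu mgnq
Final line 6: qtguv

Answer: qtguv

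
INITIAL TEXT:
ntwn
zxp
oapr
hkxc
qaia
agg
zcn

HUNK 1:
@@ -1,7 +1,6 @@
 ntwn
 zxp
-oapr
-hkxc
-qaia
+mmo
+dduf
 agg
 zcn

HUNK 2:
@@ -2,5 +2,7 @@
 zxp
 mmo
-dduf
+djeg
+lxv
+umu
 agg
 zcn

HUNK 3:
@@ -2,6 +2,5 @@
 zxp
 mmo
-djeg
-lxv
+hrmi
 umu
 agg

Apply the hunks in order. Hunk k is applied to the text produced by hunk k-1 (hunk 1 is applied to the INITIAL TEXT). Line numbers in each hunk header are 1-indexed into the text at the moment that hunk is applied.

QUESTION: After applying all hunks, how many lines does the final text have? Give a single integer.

Hunk 1: at line 1 remove [oapr,hkxc,qaia] add [mmo,dduf] -> 6 lines: ntwn zxp mmo dduf agg zcn
Hunk 2: at line 2 remove [dduf] add [djeg,lxv,umu] -> 8 lines: ntwn zxp mmo djeg lxv umu agg zcn
Hunk 3: at line 2 remove [djeg,lxv] add [hrmi] -> 7 lines: ntwn zxp mmo hrmi umu agg zcn
Final line count: 7

Answer: 7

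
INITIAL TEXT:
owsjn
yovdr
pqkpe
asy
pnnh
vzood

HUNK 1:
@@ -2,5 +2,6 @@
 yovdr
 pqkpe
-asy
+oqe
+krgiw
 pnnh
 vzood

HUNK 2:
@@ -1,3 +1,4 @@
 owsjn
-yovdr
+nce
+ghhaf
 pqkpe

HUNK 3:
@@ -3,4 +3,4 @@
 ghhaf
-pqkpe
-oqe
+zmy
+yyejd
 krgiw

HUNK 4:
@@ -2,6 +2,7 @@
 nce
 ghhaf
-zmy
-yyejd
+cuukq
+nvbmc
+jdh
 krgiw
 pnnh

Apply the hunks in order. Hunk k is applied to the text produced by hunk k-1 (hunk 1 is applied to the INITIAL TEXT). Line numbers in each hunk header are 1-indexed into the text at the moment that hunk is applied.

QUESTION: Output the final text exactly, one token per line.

Hunk 1: at line 2 remove [asy] add [oqe,krgiw] -> 7 lines: owsjn yovdr pqkpe oqe krgiw pnnh vzood
Hunk 2: at line 1 remove [yovdr] add [nce,ghhaf] -> 8 lines: owsjn nce ghhaf pqkpe oqe krgiw pnnh vzood
Hunk 3: at line 3 remove [pqkpe,oqe] add [zmy,yyejd] -> 8 lines: owsjn nce ghhaf zmy yyejd krgiw pnnh vzood
Hunk 4: at line 2 remove [zmy,yyejd] add [cuukq,nvbmc,jdh] -> 9 lines: owsjn nce ghhaf cuukq nvbmc jdh krgiw pnnh vzood

Answer: owsjn
nce
ghhaf
cuukq
nvbmc
jdh
krgiw
pnnh
vzood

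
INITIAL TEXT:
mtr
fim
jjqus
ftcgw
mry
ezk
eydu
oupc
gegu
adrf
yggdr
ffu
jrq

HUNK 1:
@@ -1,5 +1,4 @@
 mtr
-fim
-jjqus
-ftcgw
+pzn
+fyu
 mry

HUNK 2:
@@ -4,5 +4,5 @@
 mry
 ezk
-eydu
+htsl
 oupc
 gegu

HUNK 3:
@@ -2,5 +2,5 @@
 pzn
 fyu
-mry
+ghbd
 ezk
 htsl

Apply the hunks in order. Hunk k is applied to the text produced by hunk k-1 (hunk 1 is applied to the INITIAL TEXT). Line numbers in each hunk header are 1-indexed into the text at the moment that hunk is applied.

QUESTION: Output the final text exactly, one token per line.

Answer: mtr
pzn
fyu
ghbd
ezk
htsl
oupc
gegu
adrf
yggdr
ffu
jrq

Derivation:
Hunk 1: at line 1 remove [fim,jjqus,ftcgw] add [pzn,fyu] -> 12 lines: mtr pzn fyu mry ezk eydu oupc gegu adrf yggdr ffu jrq
Hunk 2: at line 4 remove [eydu] add [htsl] -> 12 lines: mtr pzn fyu mry ezk htsl oupc gegu adrf yggdr ffu jrq
Hunk 3: at line 2 remove [mry] add [ghbd] -> 12 lines: mtr pzn fyu ghbd ezk htsl oupc gegu adrf yggdr ffu jrq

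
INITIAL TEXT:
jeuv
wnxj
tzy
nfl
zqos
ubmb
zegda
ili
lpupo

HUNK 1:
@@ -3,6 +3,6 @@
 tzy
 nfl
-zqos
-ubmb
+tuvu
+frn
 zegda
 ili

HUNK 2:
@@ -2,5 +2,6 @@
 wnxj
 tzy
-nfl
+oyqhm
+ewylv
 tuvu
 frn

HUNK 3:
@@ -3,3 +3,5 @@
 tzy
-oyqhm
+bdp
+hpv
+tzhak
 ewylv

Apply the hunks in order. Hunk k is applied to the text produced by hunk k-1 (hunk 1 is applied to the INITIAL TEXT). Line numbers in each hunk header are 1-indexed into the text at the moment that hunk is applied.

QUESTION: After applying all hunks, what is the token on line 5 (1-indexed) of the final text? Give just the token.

Hunk 1: at line 3 remove [zqos,ubmb] add [tuvu,frn] -> 9 lines: jeuv wnxj tzy nfl tuvu frn zegda ili lpupo
Hunk 2: at line 2 remove [nfl] add [oyqhm,ewylv] -> 10 lines: jeuv wnxj tzy oyqhm ewylv tuvu frn zegda ili lpupo
Hunk 3: at line 3 remove [oyqhm] add [bdp,hpv,tzhak] -> 12 lines: jeuv wnxj tzy bdp hpv tzhak ewylv tuvu frn zegda ili lpupo
Final line 5: hpv

Answer: hpv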